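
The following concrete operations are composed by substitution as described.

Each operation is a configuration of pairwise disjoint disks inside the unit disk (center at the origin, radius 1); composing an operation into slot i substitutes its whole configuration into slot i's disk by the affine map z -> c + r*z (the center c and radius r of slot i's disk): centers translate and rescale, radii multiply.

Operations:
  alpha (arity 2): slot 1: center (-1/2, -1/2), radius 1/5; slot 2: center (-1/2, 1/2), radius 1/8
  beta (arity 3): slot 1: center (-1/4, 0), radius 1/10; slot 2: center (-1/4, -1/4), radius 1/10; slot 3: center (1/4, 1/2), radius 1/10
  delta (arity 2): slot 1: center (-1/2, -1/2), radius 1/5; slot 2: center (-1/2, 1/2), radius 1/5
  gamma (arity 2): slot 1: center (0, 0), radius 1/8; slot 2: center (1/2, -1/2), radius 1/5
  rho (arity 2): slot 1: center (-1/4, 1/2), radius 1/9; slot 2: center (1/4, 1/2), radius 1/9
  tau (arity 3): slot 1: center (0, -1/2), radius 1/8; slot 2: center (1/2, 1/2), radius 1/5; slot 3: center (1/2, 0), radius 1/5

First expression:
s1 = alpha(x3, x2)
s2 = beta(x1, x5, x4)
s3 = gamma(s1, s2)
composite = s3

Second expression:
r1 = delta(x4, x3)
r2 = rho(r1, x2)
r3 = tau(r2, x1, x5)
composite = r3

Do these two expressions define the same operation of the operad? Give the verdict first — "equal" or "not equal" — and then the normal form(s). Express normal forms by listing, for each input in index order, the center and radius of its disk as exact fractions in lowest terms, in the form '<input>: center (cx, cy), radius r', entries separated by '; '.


Normal form of the first expression: x1: center (9/20, -1/2), radius 1/50; x2: center (-1/16, 1/16), radius 1/64; x3: center (-1/16, -1/16), radius 1/40; x4: center (11/20, -2/5), radius 1/50; x5: center (9/20, -11/20), radius 1/50
Normal form of the second expression: x1: center (1/2, 1/2), radius 1/5; x2: center (1/32, -7/16), radius 1/72; x3: center (-11/288, -31/72), radius 1/360; x4: center (-11/288, -4/9), radius 1/360; x5: center (1/2, 0), radius 1/5
Different reductions; not equal.

not equal; first: x1: center (9/20, -1/2), radius 1/50; x2: center (-1/16, 1/16), radius 1/64; x3: center (-1/16, -1/16), radius 1/40; x4: center (11/20, -2/5), radius 1/50; x5: center (9/20, -11/20), radius 1/50; second: x1: center (1/2, 1/2), radius 1/5; x2: center (1/32, -7/16), radius 1/72; x3: center (-11/288, -31/72), radius 1/360; x4: center (-11/288, -4/9), radius 1/360; x5: center (1/2, 0), radius 1/5


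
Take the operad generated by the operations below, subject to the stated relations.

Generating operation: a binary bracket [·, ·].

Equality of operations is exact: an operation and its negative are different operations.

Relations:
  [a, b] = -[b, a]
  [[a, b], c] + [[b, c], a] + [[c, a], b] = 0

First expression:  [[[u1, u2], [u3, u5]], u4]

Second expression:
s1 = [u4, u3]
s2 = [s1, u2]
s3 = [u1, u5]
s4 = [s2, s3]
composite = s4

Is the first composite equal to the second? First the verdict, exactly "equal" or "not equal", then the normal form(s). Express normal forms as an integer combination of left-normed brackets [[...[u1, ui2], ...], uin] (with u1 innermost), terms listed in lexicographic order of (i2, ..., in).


not equal: they reduce to [[[[u1, u2], u3], u5], u4] - [[[[u1, u2], u5], u3], u4] and -[[[[u1, u5], u2], u3], u4] + [[[[u1, u5], u2], u4], u3] + [[[[u1, u5], u3], u4], u2] - [[[[u1, u5], u4], u3], u2]

Reducing the first expression gives [[[[u1, u2], u3], u5], u4] - [[[[u1, u2], u5], u3], u4]
Reducing the second expression gives -[[[[u1, u5], u2], u3], u4] + [[[[u1, u5], u2], u4], u3] + [[[[u1, u5], u3], u4], u2] - [[[[u1, u5], u4], u3], u2]
Distinct normal forms: not equal.


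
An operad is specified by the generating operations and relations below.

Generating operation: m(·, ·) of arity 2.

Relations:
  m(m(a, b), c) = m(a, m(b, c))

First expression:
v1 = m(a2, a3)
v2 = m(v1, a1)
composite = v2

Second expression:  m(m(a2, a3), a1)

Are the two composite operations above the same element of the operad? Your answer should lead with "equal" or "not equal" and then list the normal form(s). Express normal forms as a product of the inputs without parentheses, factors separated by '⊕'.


equal; the common form is a2 ⊕ a3 ⊕ a1

In normal form, the first expression is a2 ⊕ a3 ⊕ a1
In normal form, the second expression is a2 ⊕ a3 ⊕ a1
Identical normal forms: equal.


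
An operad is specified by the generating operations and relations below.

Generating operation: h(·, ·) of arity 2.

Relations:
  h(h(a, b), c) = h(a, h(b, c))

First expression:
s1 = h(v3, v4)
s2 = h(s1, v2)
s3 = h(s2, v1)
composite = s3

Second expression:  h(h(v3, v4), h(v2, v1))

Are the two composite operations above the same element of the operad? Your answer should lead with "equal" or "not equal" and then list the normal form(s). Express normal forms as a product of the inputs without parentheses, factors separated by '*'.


The first composite normalizes to v3 * v4 * v2 * v1
The second composite normalizes to v3 * v4 * v2 * v1
Same normal form: equal.

equal: each reduces to v3 * v4 * v2 * v1


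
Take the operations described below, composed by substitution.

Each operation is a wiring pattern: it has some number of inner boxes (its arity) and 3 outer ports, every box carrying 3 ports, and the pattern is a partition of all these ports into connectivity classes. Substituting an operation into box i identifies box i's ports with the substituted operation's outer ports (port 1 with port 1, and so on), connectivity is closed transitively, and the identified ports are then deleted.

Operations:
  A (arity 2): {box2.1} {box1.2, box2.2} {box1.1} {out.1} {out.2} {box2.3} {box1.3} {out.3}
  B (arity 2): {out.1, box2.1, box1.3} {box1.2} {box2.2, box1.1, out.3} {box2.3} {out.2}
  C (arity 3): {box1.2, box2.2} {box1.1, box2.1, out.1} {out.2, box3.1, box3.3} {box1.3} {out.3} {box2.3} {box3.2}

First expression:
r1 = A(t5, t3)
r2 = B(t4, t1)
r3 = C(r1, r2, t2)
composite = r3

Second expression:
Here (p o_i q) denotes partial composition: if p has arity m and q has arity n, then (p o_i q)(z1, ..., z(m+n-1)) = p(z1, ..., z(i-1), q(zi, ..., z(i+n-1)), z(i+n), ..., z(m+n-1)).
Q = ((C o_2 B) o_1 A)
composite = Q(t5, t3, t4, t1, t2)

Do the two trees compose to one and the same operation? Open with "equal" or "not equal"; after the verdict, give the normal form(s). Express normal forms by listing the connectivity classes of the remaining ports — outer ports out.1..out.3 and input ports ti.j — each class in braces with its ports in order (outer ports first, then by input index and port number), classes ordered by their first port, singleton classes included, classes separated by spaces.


equal: each reduces to {out.1, t1.1, t4.3} {out.2, t2.1, t2.3} {out.3} {t1.2, t4.1} {t1.3} {t2.2} {t3.1} {t3.2, t5.2} {t3.3} {t4.2} {t5.1} {t5.3}

The first expression, normalized: {out.1, t1.1, t4.3} {out.2, t2.1, t2.3} {out.3} {t1.2, t4.1} {t1.3} {t2.2} {t3.1} {t3.2, t5.2} {t3.3} {t4.2} {t5.1} {t5.3}
The second expression, normalized: {out.1, t1.1, t4.3} {out.2, t2.1, t2.3} {out.3} {t1.2, t4.1} {t1.3} {t2.2} {t3.1} {t3.2, t5.2} {t3.3} {t4.2} {t5.1} {t5.3}
Both agree, so they are equal.


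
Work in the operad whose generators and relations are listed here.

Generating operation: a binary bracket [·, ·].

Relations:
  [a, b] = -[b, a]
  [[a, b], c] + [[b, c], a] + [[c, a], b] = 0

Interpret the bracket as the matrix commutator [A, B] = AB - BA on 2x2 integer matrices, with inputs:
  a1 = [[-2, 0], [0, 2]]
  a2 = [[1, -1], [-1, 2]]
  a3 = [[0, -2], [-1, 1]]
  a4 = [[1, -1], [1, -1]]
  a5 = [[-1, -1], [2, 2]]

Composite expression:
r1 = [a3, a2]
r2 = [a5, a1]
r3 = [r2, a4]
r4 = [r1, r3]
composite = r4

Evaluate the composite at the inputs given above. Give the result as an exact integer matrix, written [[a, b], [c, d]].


[a3, a2] = [[1, -1], [0, -1]]
[a5, a1] = [[0, -4], [-8, 0]]
[[a5, a1], a4] = [[-12, 8], [-16, 12]]
[[a3, a2], [[a5, a1], a4]] = [[16, -8], [32, -16]]

[[16, -8], [32, -16]]


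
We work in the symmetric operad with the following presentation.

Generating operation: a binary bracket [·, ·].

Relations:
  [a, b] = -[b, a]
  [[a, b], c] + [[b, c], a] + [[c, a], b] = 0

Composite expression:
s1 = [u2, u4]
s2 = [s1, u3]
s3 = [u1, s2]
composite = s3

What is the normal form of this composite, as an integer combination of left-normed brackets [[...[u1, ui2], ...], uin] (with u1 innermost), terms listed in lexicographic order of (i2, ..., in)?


[[[u1, u2], u4], u3] - [[[u1, u3], u2], u4] + [[[u1, u3], u4], u2] - [[[u1, u4], u2], u3]

Expand each bracket as ab - ba; the u1-initial words give the coefficients.
Composite bracket: [u1, [[u2, u4], u3]]
The bracket unfolds into 8 signed words via [a, b] = ab - ba (2^3 = 8).
Keep just the words that open with u1:
  u1u2u4u3 (sign +1) contributes +[[[u1, u2], u4], u3]
  u1u3u2u4 (sign -1) contributes -[[[u1, u3], u2], u4]
  u1u3u4u2 (sign +1) contributes +[[[u1, u3], u4], u2]
  u1u4u2u3 (sign -1) contributes -[[[u1, u4], u2], u3]


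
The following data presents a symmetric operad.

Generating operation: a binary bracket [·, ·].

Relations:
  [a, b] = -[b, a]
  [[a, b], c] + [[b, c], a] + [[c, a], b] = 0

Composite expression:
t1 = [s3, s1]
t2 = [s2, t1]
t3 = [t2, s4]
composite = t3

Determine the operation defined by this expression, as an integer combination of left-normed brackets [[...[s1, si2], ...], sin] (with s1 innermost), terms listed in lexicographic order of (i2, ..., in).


[[[s1, s3], s2], s4]

Left-normed coefficients sit on the s1-initial expansion words.
Composite bracket: [[s2, [s3, s1]], s4]
The bracket unfolds into 8 signed words via [a, b] = ab - ba (2^3 = 8).
The s1-initial words carry the normal form:
  the word s1s3s2s4 carries sign +1 and contributes +[[[s1, s3], s2], s4]


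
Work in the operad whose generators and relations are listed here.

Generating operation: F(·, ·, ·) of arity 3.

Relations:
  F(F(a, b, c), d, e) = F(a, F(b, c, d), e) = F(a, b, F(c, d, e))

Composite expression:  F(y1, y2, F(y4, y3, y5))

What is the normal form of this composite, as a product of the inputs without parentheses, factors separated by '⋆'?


y1 ⋆ y2 ⋆ y4 ⋆ y3 ⋆ y5


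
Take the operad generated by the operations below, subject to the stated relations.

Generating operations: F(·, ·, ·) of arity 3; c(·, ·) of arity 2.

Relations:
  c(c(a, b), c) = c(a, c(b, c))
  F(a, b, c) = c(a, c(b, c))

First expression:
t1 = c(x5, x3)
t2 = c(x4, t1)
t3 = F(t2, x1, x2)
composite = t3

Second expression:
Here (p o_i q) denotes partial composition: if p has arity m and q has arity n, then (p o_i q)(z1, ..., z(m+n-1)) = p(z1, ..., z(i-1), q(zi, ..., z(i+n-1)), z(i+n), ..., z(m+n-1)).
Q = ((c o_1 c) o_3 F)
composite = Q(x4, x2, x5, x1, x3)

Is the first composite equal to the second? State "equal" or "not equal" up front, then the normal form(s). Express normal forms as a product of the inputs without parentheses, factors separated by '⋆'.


not equal — first x4 ⋆ x5 ⋆ x3 ⋆ x1 ⋆ x2, second x4 ⋆ x2 ⋆ x5 ⋆ x1 ⋆ x3

Reducing the first expression gives x4 ⋆ x5 ⋆ x3 ⋆ x1 ⋆ x2
Reducing the second expression gives x4 ⋆ x2 ⋆ x5 ⋆ x1 ⋆ x3
Different reductions; not equal.


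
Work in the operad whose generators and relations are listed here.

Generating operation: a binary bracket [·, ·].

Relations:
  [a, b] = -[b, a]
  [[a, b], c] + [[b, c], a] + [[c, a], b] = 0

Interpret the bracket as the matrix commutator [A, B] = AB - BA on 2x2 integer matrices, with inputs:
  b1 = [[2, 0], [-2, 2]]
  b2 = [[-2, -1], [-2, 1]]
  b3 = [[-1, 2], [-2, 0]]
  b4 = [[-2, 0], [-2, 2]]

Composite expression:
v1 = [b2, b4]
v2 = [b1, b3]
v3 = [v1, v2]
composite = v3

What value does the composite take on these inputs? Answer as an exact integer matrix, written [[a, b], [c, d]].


[[-8, 32], [8, 8]]

[b2, b4] = [[2, -4], [2, -2]]
[b1, b3] = [[4, 0], [2, -4]]
[[b2, b4], [b1, b3]] = [[-8, 32], [8, 8]]


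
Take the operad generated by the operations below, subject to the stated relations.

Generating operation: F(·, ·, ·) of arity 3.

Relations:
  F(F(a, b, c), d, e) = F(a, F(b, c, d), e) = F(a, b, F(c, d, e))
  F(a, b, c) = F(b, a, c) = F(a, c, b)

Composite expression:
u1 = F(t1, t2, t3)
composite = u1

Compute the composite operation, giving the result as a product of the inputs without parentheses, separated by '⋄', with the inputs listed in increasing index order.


t1 ⋄ t2 ⋄ t3

Key point: F commutes, so take the t-inputs in any fixed order.
F(t1, t2, t3) reduces to t1 ⋄ t2 ⋄ t3
putting the inputs in ascending order: t1 ⋄ t2 ⋄ t3


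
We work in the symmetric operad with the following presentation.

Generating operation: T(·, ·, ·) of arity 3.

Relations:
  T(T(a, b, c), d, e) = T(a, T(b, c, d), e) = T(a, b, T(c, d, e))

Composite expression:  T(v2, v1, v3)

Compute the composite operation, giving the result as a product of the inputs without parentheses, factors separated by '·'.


v2 · v1 · v3

Key point: T is associative — brackets drop, the v-order remains.
T(v2, v1, v3) collapses to v2 · v1 · v3


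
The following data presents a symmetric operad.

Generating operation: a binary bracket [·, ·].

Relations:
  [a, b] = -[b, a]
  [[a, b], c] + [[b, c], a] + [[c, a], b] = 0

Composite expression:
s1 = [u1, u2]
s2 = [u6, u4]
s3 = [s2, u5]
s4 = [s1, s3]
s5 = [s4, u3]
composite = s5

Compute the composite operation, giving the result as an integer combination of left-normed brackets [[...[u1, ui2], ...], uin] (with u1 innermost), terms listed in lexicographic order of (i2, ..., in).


-[[[[[u1, u2], u4], u6], u5], u3] + [[[[[u1, u2], u5], u4], u6], u3] - [[[[[u1, u2], u5], u6], u4], u3] + [[[[[u1, u2], u6], u4], u5], u3]


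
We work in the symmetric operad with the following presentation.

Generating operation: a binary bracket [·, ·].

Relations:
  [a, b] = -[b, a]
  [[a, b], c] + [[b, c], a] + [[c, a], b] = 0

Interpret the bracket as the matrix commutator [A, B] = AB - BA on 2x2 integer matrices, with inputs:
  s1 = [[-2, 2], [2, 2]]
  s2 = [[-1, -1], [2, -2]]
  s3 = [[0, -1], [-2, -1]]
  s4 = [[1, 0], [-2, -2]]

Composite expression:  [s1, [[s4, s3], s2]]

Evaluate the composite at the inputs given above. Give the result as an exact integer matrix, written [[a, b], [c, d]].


[s4, s3] = [[-2, -3], [4, 2]]
[[s4, s3], s2] = [[-2, 7], [12, 2]]
[s1, [[s4, s3], s2]] = [[10, -20], [40, -10]]

[[10, -20], [40, -10]]


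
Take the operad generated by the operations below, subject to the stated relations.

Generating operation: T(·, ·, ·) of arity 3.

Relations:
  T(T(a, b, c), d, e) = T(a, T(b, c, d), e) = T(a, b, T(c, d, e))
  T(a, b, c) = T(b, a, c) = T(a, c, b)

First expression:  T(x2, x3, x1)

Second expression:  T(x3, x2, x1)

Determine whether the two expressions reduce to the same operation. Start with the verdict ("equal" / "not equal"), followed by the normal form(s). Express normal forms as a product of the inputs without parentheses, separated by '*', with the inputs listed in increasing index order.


The first expression, normalized: x1 * x2 * x3
The second expression, normalized: x1 * x2 * x3
Both agree, so they are equal.

equal — both sides give x1 * x2 * x3


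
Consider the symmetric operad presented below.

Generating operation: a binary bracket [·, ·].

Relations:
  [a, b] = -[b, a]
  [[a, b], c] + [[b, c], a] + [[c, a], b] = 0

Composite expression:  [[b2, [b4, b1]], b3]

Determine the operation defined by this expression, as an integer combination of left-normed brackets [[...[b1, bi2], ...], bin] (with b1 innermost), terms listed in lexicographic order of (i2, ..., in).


[[[b1, b4], b2], b3]

In the tensor algebra, words opening b1 carry the b1-anchored form.
Composite bracket: [[b2, [b4, b1]], b3]
Each bracket splits as ab - ba, giving 8 signed words (2^3 = 8).
Coefficients come from the b1-initial words:
  from b1b4b2b3, sign +1: term +[[[b1, b4], b2], b3]


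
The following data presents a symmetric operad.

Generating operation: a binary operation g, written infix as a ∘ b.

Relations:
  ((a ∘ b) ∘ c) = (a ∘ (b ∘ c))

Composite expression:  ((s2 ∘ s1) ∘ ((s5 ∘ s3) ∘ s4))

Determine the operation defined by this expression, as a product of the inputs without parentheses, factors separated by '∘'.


s2 ∘ s1 ∘ s5 ∘ s3 ∘ s4

All parenthesizations of g agree; list the s-inputs left to right.
(s2 ∘ s1) reduces to s2 ∘ s1
(s5 ∘ s3) reduces to s5 ∘ s3
((s5 ∘ s3) ∘ s4) reduces to s5 ∘ s3 ∘ s4
((s2 ∘ s1) ∘ ((s5 ∘ s3) ∘ s4)) reduces to s2 ∘ s1 ∘ s5 ∘ s3 ∘ s4


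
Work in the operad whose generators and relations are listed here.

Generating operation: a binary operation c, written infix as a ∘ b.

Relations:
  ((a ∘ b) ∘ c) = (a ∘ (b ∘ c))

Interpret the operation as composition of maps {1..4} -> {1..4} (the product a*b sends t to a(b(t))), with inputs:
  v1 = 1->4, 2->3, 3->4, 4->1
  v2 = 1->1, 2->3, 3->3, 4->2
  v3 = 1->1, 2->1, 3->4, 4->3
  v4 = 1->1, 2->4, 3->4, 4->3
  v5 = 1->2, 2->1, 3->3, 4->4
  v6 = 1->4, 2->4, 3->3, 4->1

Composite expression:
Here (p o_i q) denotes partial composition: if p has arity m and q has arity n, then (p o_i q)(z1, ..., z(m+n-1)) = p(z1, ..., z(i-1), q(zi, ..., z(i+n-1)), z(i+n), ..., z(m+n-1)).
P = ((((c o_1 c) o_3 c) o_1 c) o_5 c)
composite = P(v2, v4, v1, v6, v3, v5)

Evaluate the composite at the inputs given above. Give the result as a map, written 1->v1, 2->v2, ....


1->1, 2->1, 3->3, 4->3

(v2 ∘ v4) = 1->1, 2->2, 3->2, 4->3
((v2 ∘ v4) ∘ v1) = 1->3, 2->2, 3->3, 4->1
(v3 ∘ v5) = 1->1, 2->1, 3->4, 4->3
(v6 ∘ (v3 ∘ v5)) = 1->4, 2->4, 3->1, 4->3
(((v2 ∘ v4) ∘ v1) ∘ (v6 ∘ (v3 ∘ v5))) = 1->1, 2->1, 3->3, 4->3


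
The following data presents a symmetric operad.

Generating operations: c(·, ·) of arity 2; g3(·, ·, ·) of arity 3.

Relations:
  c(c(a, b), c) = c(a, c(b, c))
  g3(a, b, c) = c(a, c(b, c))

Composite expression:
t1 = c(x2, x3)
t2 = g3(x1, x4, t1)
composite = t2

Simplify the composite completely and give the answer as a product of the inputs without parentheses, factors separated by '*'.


Under associativity of g3, the answer is the x's in reading order.
c(x2, x3) unparenthesizes to x2 * x3
g3(x1, x4, c(x2, x3)) unparenthesizes to x1 * x4 * x2 * x3

x1 * x4 * x2 * x3


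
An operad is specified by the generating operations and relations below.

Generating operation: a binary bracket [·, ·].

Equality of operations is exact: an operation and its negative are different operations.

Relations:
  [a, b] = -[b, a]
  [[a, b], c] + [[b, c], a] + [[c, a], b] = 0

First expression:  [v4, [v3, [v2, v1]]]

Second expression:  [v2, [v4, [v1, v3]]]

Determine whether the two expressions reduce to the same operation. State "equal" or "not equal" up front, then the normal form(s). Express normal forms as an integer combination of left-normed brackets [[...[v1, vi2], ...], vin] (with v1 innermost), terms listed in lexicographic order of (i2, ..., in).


not equal; first: -[[[v1, v2], v3], v4]; second: [[[v1, v3], v4], v2]

The first expression reduces to -[[[v1, v2], v3], v4]
The second expression reduces to [[[v1, v3], v4], v2]
The normal forms differ: not equal.


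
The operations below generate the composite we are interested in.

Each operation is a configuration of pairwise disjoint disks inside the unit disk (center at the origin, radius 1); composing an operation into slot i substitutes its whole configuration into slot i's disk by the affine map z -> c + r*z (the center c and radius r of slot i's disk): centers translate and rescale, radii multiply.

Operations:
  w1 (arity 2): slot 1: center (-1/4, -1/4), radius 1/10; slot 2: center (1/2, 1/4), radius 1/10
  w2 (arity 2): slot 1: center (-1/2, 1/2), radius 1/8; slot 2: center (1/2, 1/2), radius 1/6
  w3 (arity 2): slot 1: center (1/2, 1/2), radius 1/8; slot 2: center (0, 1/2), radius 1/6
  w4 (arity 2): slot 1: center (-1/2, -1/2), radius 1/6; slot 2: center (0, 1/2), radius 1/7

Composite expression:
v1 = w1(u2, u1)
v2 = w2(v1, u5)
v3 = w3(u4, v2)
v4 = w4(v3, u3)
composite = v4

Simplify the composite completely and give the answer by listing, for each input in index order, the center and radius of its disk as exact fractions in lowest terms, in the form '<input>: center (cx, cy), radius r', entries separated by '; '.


u1: center (-295/576, -463/1152), radius 1/2880; u2: center (-593/1152, -155/384), radius 1/2880; u3: center (0, 1/2), radius 1/7; u4: center (-5/12, -5/12), radius 1/48; u5: center (-35/72, -29/72), radius 1/216

Each u-disk chains the slot maps above it in w4; radii multiply.
u4: after 2 affine steps, its disk has center (-5/12, -5/12), radius 1/48
u2: after 4 affine steps, its disk has center (-593/1152, -155/384), radius 1/2880
u1: after 4 affine steps, its disk has center (-295/576, -463/1152), radius 1/2880
u5: after 3 affine steps, its disk has center (-35/72, -29/72), radius 1/216
u3: after 1 affine step, its disk has center (0, 1/2), radius 1/7


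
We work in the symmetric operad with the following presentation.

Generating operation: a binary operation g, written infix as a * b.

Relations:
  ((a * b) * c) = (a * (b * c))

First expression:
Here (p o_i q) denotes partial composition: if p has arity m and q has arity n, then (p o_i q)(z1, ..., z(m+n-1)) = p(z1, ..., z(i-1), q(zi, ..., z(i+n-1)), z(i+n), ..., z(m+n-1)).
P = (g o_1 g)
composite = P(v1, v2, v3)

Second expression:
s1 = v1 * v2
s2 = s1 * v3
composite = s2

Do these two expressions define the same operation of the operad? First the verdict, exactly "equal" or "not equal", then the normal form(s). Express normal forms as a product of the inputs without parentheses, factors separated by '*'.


equal: each reduces to v1 * v2 * v3


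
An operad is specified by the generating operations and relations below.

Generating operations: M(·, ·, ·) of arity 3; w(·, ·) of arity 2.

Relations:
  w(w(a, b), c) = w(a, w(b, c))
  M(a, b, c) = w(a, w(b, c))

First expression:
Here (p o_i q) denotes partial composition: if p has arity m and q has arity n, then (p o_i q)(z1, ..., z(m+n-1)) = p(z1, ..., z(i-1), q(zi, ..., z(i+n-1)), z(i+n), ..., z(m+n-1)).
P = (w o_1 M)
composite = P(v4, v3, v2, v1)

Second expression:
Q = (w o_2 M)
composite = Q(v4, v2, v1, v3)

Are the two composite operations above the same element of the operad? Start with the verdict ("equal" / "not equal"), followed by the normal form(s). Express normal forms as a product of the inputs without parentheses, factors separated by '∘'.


not equal — first v4 ∘ v3 ∘ v2 ∘ v1, second v4 ∘ v2 ∘ v1 ∘ v3

The first composite normalizes to v4 ∘ v3 ∘ v2 ∘ v1
The second composite normalizes to v4 ∘ v2 ∘ v1 ∘ v3
No match — not equal.


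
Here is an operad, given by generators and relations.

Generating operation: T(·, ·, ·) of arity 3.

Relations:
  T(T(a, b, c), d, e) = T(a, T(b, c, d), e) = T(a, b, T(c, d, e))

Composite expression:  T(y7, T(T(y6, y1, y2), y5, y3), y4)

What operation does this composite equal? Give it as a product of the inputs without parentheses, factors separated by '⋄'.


Key point: T is associative — brackets drop, the y-order remains.
T(y6, y1, y2) unparenthesizes to y6 ⋄ y1 ⋄ y2
T(T(y6, y1, y2), y5, y3) unparenthesizes to y6 ⋄ y1 ⋄ y2 ⋄ y5 ⋄ y3
T(y7, T(T(y6, y1, y2), y5, y3), y4) unparenthesizes to y7 ⋄ y6 ⋄ y1 ⋄ y2 ⋄ y5 ⋄ y3 ⋄ y4

y7 ⋄ y6 ⋄ y1 ⋄ y2 ⋄ y5 ⋄ y3 ⋄ y4


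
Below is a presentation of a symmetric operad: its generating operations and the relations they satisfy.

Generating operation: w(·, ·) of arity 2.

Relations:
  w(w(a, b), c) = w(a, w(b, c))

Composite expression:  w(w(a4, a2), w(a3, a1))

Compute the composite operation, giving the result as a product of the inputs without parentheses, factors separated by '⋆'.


a4 ⋆ a2 ⋆ a3 ⋆ a1


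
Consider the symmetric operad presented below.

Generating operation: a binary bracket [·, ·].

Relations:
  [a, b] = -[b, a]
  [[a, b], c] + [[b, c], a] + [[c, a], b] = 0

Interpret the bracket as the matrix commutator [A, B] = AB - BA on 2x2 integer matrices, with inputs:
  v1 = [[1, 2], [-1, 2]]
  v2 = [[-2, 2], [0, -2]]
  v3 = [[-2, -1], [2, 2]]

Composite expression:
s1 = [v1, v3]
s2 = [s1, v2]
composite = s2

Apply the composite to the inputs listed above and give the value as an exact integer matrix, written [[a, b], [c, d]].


[[-12, 12], [0, 12]]

[v1, v3] = [[3, 9], [6, -3]]
[[v1, v3], v2] = [[-12, 12], [0, 12]]


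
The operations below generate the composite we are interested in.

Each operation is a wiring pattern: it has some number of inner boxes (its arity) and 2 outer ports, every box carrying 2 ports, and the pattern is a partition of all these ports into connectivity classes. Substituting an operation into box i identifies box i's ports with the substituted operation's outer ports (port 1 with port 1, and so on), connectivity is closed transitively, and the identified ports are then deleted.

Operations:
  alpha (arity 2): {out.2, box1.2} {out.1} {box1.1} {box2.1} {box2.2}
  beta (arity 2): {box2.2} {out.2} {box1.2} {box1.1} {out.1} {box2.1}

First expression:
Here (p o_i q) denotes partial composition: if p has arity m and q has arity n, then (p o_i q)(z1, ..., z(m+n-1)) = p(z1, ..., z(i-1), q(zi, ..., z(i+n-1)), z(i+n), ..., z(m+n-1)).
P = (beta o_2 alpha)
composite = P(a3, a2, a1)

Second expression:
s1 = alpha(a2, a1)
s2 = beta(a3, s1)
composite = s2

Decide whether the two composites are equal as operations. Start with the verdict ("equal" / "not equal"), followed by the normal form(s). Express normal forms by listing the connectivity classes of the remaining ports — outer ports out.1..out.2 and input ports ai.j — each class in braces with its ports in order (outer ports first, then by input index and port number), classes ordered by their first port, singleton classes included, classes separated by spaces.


equal — both sides give {out.1} {out.2} {a1.1} {a1.2} {a2.1} {a2.2} {a3.1} {a3.2}

The first expression, normalized: {out.1} {out.2} {a1.1} {a1.2} {a2.1} {a2.2} {a3.1} {a3.2}
The second expression, normalized: {out.1} {out.2} {a1.1} {a1.2} {a2.1} {a2.2} {a3.1} {a3.2}
One common form — equal.


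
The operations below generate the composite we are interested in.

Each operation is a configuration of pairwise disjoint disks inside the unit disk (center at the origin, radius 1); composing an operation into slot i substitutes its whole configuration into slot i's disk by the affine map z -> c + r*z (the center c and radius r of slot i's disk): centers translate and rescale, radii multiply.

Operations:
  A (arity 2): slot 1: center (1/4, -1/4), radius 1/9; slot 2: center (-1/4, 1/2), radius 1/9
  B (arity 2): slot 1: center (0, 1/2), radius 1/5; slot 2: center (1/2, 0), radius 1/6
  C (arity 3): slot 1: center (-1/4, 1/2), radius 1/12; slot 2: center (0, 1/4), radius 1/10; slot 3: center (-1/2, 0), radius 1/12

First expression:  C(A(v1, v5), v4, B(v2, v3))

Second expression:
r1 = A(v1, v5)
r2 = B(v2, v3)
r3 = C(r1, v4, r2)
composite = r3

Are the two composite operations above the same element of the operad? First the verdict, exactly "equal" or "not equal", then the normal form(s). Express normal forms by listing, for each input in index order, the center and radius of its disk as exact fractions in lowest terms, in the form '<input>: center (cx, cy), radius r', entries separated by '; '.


The first composite normalizes to v1: center (-11/48, 23/48), radius 1/108; v2: center (-1/2, 1/24), radius 1/60; v3: center (-11/24, 0), radius 1/72; v4: center (0, 1/4), radius 1/10; v5: center (-13/48, 13/24), radius 1/108
The second composite normalizes to v1: center (-11/48, 23/48), radius 1/108; v2: center (-1/2, 1/24), radius 1/60; v3: center (-11/24, 0), radius 1/72; v4: center (0, 1/4), radius 1/10; v5: center (-13/48, 13/24), radius 1/108
The normal forms match — equal.

equal; the common form is v1: center (-11/48, 23/48), radius 1/108; v2: center (-1/2, 1/24), radius 1/60; v3: center (-11/24, 0), radius 1/72; v4: center (0, 1/4), radius 1/10; v5: center (-13/48, 13/24), radius 1/108


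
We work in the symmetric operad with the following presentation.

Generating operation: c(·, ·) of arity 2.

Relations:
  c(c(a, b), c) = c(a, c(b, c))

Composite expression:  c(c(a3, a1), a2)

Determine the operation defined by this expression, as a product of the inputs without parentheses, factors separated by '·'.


a3 · a1 · a2

Key point: c is associative — brackets drop, the a-order remains.
c(a3, a1) flattens to a3 · a1
c(c(a3, a1), a2) flattens to a3 · a1 · a2


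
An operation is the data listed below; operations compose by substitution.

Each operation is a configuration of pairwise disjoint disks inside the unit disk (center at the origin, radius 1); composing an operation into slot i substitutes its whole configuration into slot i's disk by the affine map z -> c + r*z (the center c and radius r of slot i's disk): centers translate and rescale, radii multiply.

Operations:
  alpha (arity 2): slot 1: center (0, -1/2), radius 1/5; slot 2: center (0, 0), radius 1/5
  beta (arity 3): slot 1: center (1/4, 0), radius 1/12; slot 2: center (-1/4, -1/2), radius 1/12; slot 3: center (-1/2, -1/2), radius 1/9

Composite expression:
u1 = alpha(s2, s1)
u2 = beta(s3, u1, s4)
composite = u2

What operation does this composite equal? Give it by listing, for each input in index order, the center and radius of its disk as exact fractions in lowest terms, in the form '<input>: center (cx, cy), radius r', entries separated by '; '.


s1: center (-1/4, -1/2), radius 1/60; s2: center (-1/4, -13/24), radius 1/60; s3: center (1/4, 0), radius 1/12; s4: center (-1/2, -1/2), radius 1/9

Nesting under beta composes maps z -> c + r*z down each s-path.
for s3, the 1-step affine chain lands on center (1/4, 0), radius 1/12
for s2, the 2-step affine chain lands on center (-1/4, -13/24), radius 1/60
for s1, the 2-step affine chain lands on center (-1/4, -1/2), radius 1/60
for s4, the 1-step affine chain lands on center (-1/2, -1/2), radius 1/9


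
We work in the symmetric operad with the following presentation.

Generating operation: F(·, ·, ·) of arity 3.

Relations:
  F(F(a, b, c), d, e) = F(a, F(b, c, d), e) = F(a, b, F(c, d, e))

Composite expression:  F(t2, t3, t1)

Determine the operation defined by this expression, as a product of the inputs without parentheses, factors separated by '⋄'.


t2 ⋄ t3 ⋄ t1


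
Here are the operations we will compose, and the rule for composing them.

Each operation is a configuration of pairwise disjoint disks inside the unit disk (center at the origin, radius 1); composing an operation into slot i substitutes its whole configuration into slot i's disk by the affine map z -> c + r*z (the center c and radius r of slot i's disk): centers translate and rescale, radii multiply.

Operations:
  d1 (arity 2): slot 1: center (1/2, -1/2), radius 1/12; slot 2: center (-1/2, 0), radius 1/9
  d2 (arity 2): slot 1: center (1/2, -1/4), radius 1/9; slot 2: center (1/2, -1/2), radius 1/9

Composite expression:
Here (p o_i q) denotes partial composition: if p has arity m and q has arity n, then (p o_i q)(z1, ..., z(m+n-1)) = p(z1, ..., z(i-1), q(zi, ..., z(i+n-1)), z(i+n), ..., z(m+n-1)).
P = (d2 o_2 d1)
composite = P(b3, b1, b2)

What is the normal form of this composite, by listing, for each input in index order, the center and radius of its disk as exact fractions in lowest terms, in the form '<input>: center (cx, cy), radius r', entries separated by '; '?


b1: center (5/9, -5/9), radius 1/108; b2: center (4/9, -1/2), radius 1/81; b3: center (1/2, -1/4), radius 1/9


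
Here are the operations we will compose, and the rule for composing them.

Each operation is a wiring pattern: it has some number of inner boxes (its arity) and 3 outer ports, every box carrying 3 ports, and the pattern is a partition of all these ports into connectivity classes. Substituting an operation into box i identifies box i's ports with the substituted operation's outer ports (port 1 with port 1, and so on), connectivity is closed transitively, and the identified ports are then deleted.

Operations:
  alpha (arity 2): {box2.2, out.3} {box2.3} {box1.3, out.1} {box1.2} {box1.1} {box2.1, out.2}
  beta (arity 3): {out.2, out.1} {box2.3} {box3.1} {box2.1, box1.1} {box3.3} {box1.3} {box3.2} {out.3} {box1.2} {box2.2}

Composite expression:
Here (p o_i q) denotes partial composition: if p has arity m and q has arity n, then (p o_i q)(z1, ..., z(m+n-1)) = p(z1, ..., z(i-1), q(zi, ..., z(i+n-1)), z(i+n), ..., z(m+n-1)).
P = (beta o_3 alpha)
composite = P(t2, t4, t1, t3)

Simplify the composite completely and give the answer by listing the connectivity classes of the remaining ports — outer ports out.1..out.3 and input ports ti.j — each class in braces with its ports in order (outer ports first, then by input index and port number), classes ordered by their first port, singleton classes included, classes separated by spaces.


{out.1, out.2} {out.3} {t1.1} {t1.2} {t1.3} {t2.1, t4.1} {t2.2} {t2.3} {t3.1} {t3.2} {t3.3} {t4.2} {t4.3}

Substituting into beta glues patterns; closure does the rest.
through alpha, on inputs (t1, t3): {out.1, t1.3} {out.2, t3.1} {out.3, t3.2} {t1.1} {t1.2} {t3.3} (out.j = stage outer ports)
through beta, on inputs (t2, t4, t1, t3): {out.1, out.2} {out.3} {t1.1} {t1.2} {t1.3} {t2.1, t4.1} {t2.2} {t2.3} {t3.1} {t3.2} {t3.3} {t4.2} {t4.3} (out.j = stage outer ports)


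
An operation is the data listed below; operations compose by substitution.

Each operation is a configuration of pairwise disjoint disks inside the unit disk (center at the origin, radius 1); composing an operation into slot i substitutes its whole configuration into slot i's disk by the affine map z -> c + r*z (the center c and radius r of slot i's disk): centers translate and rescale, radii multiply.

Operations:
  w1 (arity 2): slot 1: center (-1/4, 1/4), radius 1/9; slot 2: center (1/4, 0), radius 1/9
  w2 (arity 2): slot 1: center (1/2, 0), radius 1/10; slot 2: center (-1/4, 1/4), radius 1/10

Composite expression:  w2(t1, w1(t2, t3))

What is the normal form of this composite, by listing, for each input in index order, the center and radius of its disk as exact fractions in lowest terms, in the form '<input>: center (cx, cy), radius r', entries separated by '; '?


t1: center (1/2, 0), radius 1/10; t2: center (-11/40, 11/40), radius 1/90; t3: center (-9/40, 1/4), radius 1/90

Only the slot chain above each t matters under w2; compose those maps.
input t1: composing its 1 substitution step yields center (1/2, 0), radius 1/10
input t2: composing its 2 substitution steps yields center (-11/40, 11/40), radius 1/90
input t3: composing its 2 substitution steps yields center (-9/40, 1/4), radius 1/90


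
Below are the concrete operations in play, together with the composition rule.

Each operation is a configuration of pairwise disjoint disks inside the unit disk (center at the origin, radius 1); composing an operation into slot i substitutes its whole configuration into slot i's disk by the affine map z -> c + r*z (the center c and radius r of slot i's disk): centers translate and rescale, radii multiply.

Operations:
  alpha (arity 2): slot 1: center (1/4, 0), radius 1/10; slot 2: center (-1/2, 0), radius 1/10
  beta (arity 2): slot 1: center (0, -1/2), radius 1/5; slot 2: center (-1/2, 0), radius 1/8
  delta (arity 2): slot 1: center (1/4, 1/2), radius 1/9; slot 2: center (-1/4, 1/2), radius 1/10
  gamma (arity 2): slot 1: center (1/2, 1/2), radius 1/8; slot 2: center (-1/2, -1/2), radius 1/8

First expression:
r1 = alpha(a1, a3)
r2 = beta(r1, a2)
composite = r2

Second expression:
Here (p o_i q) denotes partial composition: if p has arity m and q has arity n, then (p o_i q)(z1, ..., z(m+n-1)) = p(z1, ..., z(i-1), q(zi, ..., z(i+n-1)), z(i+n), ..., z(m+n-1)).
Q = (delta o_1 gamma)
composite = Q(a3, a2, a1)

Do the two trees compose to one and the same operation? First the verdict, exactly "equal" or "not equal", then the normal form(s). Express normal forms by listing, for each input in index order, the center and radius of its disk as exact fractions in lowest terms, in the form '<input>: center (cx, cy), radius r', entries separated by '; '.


not equal; first: a1: center (1/20, -1/2), radius 1/50; a2: center (-1/2, 0), radius 1/8; a3: center (-1/10, -1/2), radius 1/50; second: a1: center (-1/4, 1/2), radius 1/10; a2: center (7/36, 4/9), radius 1/72; a3: center (11/36, 5/9), radius 1/72


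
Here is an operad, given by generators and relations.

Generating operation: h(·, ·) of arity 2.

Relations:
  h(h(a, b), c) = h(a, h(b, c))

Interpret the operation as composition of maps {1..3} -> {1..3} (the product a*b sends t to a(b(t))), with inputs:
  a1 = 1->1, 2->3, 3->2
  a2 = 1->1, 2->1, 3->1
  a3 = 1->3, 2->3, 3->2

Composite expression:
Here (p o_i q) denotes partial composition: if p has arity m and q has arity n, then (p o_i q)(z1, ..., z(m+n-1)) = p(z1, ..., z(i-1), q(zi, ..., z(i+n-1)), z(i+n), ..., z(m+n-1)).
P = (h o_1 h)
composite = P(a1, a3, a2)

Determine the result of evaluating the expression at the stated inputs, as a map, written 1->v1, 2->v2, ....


1->2, 2->2, 3->2

h(a1, a3) = 1->2, 2->2, 3->3
h(h(a1, a3), a2) = 1->2, 2->2, 3->2


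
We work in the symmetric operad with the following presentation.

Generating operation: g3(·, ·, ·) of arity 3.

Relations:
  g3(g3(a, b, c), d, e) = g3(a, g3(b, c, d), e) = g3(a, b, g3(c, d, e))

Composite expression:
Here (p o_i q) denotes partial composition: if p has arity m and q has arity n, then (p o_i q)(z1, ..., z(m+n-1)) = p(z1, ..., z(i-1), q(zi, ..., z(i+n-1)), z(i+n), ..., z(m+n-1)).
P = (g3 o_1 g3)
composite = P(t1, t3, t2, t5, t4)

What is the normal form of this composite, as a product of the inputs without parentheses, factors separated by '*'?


The g3-tree's shape is irrelevant; the t-reading-order decides.
g3(t1, t3, t2) reduces to t1 * t3 * t2
g3(g3(t1, t3, t2), t5, t4) reduces to t1 * t3 * t2 * t5 * t4

t1 * t3 * t2 * t5 * t4


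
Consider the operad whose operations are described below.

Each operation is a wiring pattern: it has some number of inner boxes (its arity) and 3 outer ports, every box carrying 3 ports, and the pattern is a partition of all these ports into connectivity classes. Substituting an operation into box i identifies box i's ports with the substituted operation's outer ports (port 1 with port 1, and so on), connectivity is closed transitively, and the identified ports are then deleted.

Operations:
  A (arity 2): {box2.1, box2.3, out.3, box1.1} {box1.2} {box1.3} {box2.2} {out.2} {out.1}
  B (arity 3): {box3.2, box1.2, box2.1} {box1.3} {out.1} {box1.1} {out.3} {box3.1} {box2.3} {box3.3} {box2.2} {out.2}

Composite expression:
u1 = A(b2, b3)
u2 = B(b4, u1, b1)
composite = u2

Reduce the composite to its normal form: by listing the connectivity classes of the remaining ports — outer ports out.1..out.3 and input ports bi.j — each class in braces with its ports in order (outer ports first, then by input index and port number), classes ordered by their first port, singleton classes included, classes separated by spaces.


{out.1} {out.2} {out.3} {b1.1} {b1.2, b4.2} {b1.3} {b2.1, b3.1, b3.3} {b2.2} {b2.3} {b3.2} {b4.1} {b4.3}

Connectivity passes through glued B-boundaries; trace each wire chain.
composing A on (b2, b3), with out.j its own outer ports: {out.1} {out.2} {out.3, b2.1, b3.1, b3.3} {b2.2} {b2.3} {b3.2}
composing B on (b4, b2, b3, b1), with out.j its own outer ports: {out.1} {out.2} {out.3} {b1.1} {b1.2, b4.2} {b1.3} {b2.1, b3.1, b3.3} {b2.2} {b2.3} {b3.2} {b4.1} {b4.3}


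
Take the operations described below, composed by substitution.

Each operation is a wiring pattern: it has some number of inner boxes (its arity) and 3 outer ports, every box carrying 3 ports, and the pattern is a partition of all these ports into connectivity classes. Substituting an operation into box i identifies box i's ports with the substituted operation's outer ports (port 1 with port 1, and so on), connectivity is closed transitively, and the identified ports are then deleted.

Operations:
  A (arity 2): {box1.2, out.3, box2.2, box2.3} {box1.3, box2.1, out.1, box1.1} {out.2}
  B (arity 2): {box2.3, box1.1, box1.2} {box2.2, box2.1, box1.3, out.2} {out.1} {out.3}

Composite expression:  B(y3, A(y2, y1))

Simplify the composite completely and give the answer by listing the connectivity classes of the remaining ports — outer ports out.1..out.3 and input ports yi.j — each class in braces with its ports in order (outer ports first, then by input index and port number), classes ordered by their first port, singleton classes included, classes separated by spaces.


{out.1} {out.2, y1.1, y2.1, y2.3, y3.3} {out.3} {y1.2, y1.3, y2.2, y3.1, y3.2}
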